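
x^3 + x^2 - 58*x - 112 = (x - 8)*(x + 2)*(x + 7)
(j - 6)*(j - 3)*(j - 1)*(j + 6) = j^4 - 4*j^3 - 33*j^2 + 144*j - 108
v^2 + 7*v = v*(v + 7)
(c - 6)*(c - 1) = c^2 - 7*c + 6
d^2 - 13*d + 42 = (d - 7)*(d - 6)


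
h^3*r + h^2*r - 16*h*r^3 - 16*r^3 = (h - 4*r)*(h + 4*r)*(h*r + r)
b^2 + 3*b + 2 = (b + 1)*(b + 2)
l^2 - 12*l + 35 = (l - 7)*(l - 5)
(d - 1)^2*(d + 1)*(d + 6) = d^4 + 5*d^3 - 7*d^2 - 5*d + 6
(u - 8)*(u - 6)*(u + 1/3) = u^3 - 41*u^2/3 + 130*u/3 + 16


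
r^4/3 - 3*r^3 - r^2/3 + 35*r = r*(r/3 + 1)*(r - 7)*(r - 5)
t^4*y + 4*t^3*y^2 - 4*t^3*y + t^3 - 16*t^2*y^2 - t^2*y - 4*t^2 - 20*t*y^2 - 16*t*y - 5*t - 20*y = (t - 5)*(t + 1)*(t + 4*y)*(t*y + 1)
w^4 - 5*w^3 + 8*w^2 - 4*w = w*(w - 2)^2*(w - 1)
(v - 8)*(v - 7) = v^2 - 15*v + 56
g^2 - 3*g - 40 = (g - 8)*(g + 5)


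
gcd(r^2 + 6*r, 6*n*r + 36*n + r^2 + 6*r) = r + 6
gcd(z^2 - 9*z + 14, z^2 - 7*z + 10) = z - 2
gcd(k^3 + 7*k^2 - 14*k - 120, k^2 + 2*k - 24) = k^2 + 2*k - 24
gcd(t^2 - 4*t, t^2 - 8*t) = t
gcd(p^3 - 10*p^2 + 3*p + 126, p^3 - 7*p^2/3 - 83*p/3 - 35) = p^2 - 4*p - 21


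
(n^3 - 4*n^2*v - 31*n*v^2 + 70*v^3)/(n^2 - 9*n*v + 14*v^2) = n + 5*v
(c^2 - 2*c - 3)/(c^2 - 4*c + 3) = (c + 1)/(c - 1)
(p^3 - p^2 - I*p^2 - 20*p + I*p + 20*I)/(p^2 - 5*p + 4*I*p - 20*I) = (p^2 + p*(4 - I) - 4*I)/(p + 4*I)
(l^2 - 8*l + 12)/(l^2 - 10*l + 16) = (l - 6)/(l - 8)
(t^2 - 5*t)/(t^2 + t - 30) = t/(t + 6)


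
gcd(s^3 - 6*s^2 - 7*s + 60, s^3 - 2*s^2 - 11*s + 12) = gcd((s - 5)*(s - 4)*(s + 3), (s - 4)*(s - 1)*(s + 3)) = s^2 - s - 12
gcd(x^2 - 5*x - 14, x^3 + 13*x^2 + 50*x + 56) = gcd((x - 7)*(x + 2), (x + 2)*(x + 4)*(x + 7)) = x + 2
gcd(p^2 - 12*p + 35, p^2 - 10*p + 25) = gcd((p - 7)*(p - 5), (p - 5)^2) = p - 5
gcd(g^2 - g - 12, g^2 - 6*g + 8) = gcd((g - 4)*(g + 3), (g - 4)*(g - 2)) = g - 4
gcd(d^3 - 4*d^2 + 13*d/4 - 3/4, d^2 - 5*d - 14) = 1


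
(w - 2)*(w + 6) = w^2 + 4*w - 12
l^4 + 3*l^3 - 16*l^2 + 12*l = l*(l - 2)*(l - 1)*(l + 6)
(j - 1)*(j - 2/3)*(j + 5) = j^3 + 10*j^2/3 - 23*j/3 + 10/3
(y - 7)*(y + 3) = y^2 - 4*y - 21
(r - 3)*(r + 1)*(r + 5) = r^3 + 3*r^2 - 13*r - 15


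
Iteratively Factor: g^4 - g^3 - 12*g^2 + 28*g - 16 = (g + 4)*(g^3 - 5*g^2 + 8*g - 4) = (g - 2)*(g + 4)*(g^2 - 3*g + 2) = (g - 2)^2*(g + 4)*(g - 1)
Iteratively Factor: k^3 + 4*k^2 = (k)*(k^2 + 4*k) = k^2*(k + 4)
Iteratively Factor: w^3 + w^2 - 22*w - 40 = (w + 2)*(w^2 - w - 20) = (w + 2)*(w + 4)*(w - 5)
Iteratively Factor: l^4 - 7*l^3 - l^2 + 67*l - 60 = (l + 3)*(l^3 - 10*l^2 + 29*l - 20) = (l - 1)*(l + 3)*(l^2 - 9*l + 20) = (l - 4)*(l - 1)*(l + 3)*(l - 5)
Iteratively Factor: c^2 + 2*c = (c)*(c + 2)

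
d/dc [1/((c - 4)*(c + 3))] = (1 - 2*c)/(c^4 - 2*c^3 - 23*c^2 + 24*c + 144)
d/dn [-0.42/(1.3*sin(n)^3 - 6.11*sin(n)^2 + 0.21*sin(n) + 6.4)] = (1.638*sin(n)^2 - 5.1324*sin(n) + 0.0882)*cos(n)/(1.3*sin(n)^3 - 6.11*sin(n)^2 + 0.21*sin(n) + 6.4)^2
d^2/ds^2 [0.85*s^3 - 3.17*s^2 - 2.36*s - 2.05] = 5.1*s - 6.34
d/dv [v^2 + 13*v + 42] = 2*v + 13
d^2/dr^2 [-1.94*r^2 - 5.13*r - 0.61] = -3.88000000000000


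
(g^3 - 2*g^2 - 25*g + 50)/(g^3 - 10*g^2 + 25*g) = (g^2 + 3*g - 10)/(g*(g - 5))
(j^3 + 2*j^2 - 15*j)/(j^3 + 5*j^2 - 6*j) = (j^2 + 2*j - 15)/(j^2 + 5*j - 6)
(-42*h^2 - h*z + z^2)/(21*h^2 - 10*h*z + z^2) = (6*h + z)/(-3*h + z)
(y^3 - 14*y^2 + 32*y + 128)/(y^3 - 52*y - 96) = (y - 8)/(y + 6)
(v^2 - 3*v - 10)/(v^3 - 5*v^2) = (v + 2)/v^2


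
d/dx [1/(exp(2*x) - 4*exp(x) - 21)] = 2*(2 - exp(x))*exp(x)/(-exp(2*x) + 4*exp(x) + 21)^2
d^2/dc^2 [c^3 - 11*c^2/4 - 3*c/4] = 6*c - 11/2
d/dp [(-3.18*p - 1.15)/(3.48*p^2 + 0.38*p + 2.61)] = (11.0664*p^2 + 8.004*p - 7.8628)/(12.1104*p^4 + 2.6448*p^3 + 18.31*p^2 + 1.9836*p + 6.8121)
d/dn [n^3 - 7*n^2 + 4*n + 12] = 3*n^2 - 14*n + 4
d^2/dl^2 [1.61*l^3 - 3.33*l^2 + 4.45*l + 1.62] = 9.66*l - 6.66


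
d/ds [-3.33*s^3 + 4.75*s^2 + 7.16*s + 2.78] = -9.99*s^2 + 9.5*s + 7.16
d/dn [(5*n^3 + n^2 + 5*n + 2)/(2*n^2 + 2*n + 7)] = (10*n^4 + 20*n^3 + 97*n^2 + 6*n + 31)/(4*n^4 + 8*n^3 + 32*n^2 + 28*n + 49)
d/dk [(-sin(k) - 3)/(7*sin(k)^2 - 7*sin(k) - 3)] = (7*sin(k)^2 + 42*sin(k) - 18)*cos(k)/(7*sin(k)^2 - 7*sin(k) - 3)^2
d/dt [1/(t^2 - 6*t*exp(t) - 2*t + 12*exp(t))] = 2*(3*t*exp(t) - t - 3*exp(t) + 1)/(t^2 - 6*t*exp(t) - 2*t + 12*exp(t))^2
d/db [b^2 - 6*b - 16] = 2*b - 6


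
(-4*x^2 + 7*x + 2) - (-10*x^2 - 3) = 6*x^2 + 7*x + 5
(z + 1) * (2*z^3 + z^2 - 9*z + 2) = 2*z^4 + 3*z^3 - 8*z^2 - 7*z + 2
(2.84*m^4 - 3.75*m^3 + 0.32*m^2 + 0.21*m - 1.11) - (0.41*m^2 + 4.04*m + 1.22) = 2.84*m^4 - 3.75*m^3 - 0.09*m^2 - 3.83*m - 2.33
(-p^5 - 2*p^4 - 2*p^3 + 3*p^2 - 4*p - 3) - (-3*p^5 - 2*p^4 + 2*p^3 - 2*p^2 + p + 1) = 2*p^5 - 4*p^3 + 5*p^2 - 5*p - 4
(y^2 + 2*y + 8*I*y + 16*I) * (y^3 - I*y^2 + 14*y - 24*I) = y^5 + 2*y^4 + 7*I*y^4 + 22*y^3 + 14*I*y^3 + 44*y^2 + 88*I*y^2 + 192*y + 176*I*y + 384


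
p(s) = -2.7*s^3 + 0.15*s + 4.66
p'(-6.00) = -291.45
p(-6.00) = 586.96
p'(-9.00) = -655.95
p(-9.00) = 1971.61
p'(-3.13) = -79.20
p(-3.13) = 86.98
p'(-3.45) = -96.26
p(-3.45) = 115.01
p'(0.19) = -0.14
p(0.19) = 4.67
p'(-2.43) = -47.68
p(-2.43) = 43.04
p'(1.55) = -19.31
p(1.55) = -5.16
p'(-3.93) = -124.95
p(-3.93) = 167.96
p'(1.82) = -26.68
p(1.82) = -11.34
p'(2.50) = -50.48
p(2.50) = -37.15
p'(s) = 0.15 - 8.1*s^2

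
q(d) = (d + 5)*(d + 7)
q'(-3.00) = 6.00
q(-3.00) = 8.00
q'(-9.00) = -6.00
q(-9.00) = 8.00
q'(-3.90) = 4.20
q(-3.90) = 3.41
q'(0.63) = 13.26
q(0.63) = 42.96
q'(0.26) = 12.52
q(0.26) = 38.19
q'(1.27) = 14.54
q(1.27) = 51.85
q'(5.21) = 22.42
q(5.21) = 124.66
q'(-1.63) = 8.74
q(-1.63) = 18.10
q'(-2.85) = 6.30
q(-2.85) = 8.92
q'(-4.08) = 3.84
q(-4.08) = 2.69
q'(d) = 2*d + 12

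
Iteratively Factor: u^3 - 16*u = (u + 4)*(u^2 - 4*u) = (u - 4)*(u + 4)*(u)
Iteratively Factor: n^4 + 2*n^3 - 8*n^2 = (n + 4)*(n^3 - 2*n^2) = n*(n + 4)*(n^2 - 2*n) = n^2*(n + 4)*(n - 2)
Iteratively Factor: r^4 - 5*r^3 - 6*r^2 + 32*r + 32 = (r + 2)*(r^3 - 7*r^2 + 8*r + 16) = (r - 4)*(r + 2)*(r^2 - 3*r - 4) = (r - 4)^2*(r + 2)*(r + 1)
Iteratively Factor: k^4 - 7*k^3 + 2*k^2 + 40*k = (k + 2)*(k^3 - 9*k^2 + 20*k) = (k - 5)*(k + 2)*(k^2 - 4*k) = (k - 5)*(k - 4)*(k + 2)*(k)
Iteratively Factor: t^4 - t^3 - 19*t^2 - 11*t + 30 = (t - 5)*(t^3 + 4*t^2 + t - 6) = (t - 5)*(t + 3)*(t^2 + t - 2) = (t - 5)*(t - 1)*(t + 3)*(t + 2)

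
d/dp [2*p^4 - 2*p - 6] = 8*p^3 - 2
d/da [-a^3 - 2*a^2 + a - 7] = -3*a^2 - 4*a + 1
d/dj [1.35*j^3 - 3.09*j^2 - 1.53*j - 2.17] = 4.05*j^2 - 6.18*j - 1.53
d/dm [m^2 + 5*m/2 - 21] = 2*m + 5/2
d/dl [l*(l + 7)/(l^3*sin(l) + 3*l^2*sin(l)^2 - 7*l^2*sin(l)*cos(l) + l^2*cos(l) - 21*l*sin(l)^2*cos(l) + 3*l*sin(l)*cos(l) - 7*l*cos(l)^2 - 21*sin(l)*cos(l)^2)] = (-4*l^5*cos(l) - 12*l^4*sin(2*l) - 28*l^4*cos(l) + 28*l^4*cos(2*l) - 49*l^3*sin(l) - 112*l^3*sin(2*l) + 63*l^3*sin(3*l) + 184*l^3*cos(2*l) - 147*l^2*sin(l) - 92*l^2*sin(2*l) + 441*l^2*sin(3*l) - 28*l^2*cos(l) - 56*l^2*cos(2*l) + 84*l^2*cos(3*l) - 56*l^2 - 42*l*sin(l) - 42*l*sin(3*l) + 147*l*cos(l) + 441*l*cos(3*l) - 147*sin(l) - 147*sin(3*l))/((l + 3*sin(l))^2*(2*l^2*sin(l) - 7*l*sin(2*l) + 2*l*cos(l) - 7*cos(2*l) - 7)^2)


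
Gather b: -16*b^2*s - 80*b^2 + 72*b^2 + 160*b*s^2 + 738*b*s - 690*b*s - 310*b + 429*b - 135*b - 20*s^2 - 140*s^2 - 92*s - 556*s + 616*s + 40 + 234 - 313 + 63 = b^2*(-16*s - 8) + b*(160*s^2 + 48*s - 16) - 160*s^2 - 32*s + 24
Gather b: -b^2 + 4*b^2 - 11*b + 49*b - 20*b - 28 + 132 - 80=3*b^2 + 18*b + 24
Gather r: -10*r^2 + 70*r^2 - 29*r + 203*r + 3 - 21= 60*r^2 + 174*r - 18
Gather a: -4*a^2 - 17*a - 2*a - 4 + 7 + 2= -4*a^2 - 19*a + 5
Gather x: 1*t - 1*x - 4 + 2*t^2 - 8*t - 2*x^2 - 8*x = 2*t^2 - 7*t - 2*x^2 - 9*x - 4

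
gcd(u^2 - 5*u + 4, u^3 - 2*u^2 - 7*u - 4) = u - 4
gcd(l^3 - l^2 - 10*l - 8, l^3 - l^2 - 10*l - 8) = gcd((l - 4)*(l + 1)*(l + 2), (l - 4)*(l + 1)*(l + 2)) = l^3 - l^2 - 10*l - 8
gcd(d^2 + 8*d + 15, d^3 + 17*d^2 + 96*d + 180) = d + 5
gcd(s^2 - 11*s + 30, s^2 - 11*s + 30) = s^2 - 11*s + 30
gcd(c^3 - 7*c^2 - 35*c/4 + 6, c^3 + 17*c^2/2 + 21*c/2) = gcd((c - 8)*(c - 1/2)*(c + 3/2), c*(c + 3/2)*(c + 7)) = c + 3/2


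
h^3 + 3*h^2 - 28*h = h*(h - 4)*(h + 7)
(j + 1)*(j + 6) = j^2 + 7*j + 6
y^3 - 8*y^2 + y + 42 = (y - 7)*(y - 3)*(y + 2)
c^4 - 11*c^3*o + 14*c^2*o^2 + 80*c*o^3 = c*(c - 8*o)*(c - 5*o)*(c + 2*o)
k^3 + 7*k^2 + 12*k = k*(k + 3)*(k + 4)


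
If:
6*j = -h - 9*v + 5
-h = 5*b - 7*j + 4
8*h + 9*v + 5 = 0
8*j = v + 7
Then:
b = 261/460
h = -31/46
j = 81/92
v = 1/23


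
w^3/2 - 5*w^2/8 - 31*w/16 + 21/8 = (w/2 + 1)*(w - 7/4)*(w - 3/2)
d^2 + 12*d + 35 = (d + 5)*(d + 7)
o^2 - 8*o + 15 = (o - 5)*(o - 3)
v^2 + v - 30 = (v - 5)*(v + 6)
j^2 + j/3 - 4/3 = (j - 1)*(j + 4/3)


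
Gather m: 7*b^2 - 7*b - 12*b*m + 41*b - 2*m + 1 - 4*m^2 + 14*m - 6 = 7*b^2 + 34*b - 4*m^2 + m*(12 - 12*b) - 5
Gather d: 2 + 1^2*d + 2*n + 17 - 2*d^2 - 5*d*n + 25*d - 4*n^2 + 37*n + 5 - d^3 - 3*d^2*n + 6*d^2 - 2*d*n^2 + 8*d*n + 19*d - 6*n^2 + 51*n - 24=-d^3 + d^2*(4 - 3*n) + d*(-2*n^2 + 3*n + 45) - 10*n^2 + 90*n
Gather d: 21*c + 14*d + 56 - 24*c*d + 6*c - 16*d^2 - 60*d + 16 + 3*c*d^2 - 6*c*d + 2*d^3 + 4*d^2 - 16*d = 27*c + 2*d^3 + d^2*(3*c - 12) + d*(-30*c - 62) + 72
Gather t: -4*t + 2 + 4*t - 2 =0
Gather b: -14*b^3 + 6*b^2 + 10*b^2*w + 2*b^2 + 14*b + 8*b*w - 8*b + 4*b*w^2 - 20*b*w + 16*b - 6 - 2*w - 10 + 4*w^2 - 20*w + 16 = -14*b^3 + b^2*(10*w + 8) + b*(4*w^2 - 12*w + 22) + 4*w^2 - 22*w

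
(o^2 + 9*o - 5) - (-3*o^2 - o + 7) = 4*o^2 + 10*o - 12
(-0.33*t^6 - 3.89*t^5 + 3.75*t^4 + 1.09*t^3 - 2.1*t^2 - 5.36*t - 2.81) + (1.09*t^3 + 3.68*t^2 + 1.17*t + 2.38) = -0.33*t^6 - 3.89*t^5 + 3.75*t^4 + 2.18*t^3 + 1.58*t^2 - 4.19*t - 0.43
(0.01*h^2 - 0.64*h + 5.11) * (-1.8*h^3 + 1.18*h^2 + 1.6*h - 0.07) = -0.018*h^5 + 1.1638*h^4 - 9.9372*h^3 + 5.0051*h^2 + 8.2208*h - 0.3577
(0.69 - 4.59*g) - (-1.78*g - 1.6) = 2.29 - 2.81*g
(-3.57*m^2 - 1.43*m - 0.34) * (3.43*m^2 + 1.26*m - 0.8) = -12.2451*m^4 - 9.4031*m^3 - 0.112*m^2 + 0.7156*m + 0.272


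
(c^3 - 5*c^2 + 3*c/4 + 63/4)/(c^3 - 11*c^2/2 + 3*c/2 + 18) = (c - 7/2)/(c - 4)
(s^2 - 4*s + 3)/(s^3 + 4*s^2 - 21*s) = (s - 1)/(s*(s + 7))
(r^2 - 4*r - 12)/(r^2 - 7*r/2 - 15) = 2*(r + 2)/(2*r + 5)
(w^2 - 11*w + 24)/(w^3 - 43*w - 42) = (-w^2 + 11*w - 24)/(-w^3 + 43*w + 42)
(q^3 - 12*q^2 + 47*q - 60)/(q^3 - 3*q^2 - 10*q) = (q^2 - 7*q + 12)/(q*(q + 2))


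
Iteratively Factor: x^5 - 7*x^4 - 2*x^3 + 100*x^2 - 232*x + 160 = (x - 2)*(x^4 - 5*x^3 - 12*x^2 + 76*x - 80) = (x - 2)*(x + 4)*(x^3 - 9*x^2 + 24*x - 20) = (x - 2)^2*(x + 4)*(x^2 - 7*x + 10) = (x - 5)*(x - 2)^2*(x + 4)*(x - 2)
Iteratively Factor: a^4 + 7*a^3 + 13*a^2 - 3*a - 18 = (a + 3)*(a^3 + 4*a^2 + a - 6) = (a + 2)*(a + 3)*(a^2 + 2*a - 3) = (a + 2)*(a + 3)^2*(a - 1)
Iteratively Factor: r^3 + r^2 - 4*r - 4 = (r + 1)*(r^2 - 4) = (r + 1)*(r + 2)*(r - 2)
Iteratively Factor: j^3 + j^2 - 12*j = (j)*(j^2 + j - 12) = j*(j - 3)*(j + 4)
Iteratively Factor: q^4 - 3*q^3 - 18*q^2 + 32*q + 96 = (q - 4)*(q^3 + q^2 - 14*q - 24) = (q - 4)*(q + 3)*(q^2 - 2*q - 8) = (q - 4)*(q + 2)*(q + 3)*(q - 4)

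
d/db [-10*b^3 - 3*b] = -30*b^2 - 3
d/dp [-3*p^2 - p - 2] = -6*p - 1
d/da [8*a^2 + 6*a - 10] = 16*a + 6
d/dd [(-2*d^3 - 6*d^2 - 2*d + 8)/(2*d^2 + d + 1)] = 2*(-2*d^4 - 2*d^3 - 4*d^2 - 22*d - 5)/(4*d^4 + 4*d^3 + 5*d^2 + 2*d + 1)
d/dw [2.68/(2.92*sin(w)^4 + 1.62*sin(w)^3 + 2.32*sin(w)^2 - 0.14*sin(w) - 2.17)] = (-31.3024*sin(w)^3 - 13.0248*sin(w)^2 - 12.4352*sin(w) + 0.3752)*cos(w)/(2.92*sin(w)^4 + 1.62*sin(w)^3 + 2.32*sin(w)^2 - 0.14*sin(w) - 2.17)^2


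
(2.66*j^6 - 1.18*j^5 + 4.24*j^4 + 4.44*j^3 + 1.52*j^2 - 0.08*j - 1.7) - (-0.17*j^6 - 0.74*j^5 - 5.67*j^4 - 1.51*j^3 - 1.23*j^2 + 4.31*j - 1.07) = 2.83*j^6 - 0.44*j^5 + 9.91*j^4 + 5.95*j^3 + 2.75*j^2 - 4.39*j - 0.63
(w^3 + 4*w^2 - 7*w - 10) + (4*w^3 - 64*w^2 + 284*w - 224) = 5*w^3 - 60*w^2 + 277*w - 234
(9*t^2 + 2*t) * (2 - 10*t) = -90*t^3 - 2*t^2 + 4*t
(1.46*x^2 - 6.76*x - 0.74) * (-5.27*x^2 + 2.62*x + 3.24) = -7.6942*x^4 + 39.4504*x^3 - 9.081*x^2 - 23.8412*x - 2.3976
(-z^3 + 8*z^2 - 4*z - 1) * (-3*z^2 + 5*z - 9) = 3*z^5 - 29*z^4 + 61*z^3 - 89*z^2 + 31*z + 9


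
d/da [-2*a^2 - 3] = -4*a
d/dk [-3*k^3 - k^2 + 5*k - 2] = -9*k^2 - 2*k + 5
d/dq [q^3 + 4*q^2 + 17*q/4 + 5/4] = 3*q^2 + 8*q + 17/4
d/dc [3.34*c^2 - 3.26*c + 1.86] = 6.68*c - 3.26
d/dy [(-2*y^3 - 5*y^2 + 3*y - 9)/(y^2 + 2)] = (-2*y^4 - 15*y^2 - 2*y + 6)/(y^4 + 4*y^2 + 4)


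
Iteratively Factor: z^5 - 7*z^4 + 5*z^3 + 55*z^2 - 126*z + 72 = (z + 3)*(z^4 - 10*z^3 + 35*z^2 - 50*z + 24) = (z - 1)*(z + 3)*(z^3 - 9*z^2 + 26*z - 24) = (z - 4)*(z - 1)*(z + 3)*(z^2 - 5*z + 6) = (z - 4)*(z - 2)*(z - 1)*(z + 3)*(z - 3)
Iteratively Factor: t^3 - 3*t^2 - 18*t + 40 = (t - 2)*(t^2 - t - 20) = (t - 5)*(t - 2)*(t + 4)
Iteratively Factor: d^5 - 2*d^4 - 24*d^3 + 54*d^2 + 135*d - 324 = (d - 3)*(d^4 + d^3 - 21*d^2 - 9*d + 108) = (d - 3)*(d + 4)*(d^3 - 3*d^2 - 9*d + 27) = (d - 3)^2*(d + 4)*(d^2 - 9) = (d - 3)^3*(d + 4)*(d + 3)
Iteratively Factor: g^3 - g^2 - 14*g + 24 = (g + 4)*(g^2 - 5*g + 6) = (g - 2)*(g + 4)*(g - 3)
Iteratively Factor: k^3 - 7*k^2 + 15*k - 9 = (k - 3)*(k^2 - 4*k + 3) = (k - 3)^2*(k - 1)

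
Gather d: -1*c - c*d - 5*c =-c*d - 6*c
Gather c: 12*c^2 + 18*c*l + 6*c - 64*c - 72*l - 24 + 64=12*c^2 + c*(18*l - 58) - 72*l + 40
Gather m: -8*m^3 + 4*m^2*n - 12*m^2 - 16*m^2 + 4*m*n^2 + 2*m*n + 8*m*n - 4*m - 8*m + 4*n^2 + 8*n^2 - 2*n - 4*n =-8*m^3 + m^2*(4*n - 28) + m*(4*n^2 + 10*n - 12) + 12*n^2 - 6*n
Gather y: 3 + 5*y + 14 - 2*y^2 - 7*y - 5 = -2*y^2 - 2*y + 12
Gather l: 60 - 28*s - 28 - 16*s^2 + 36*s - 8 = -16*s^2 + 8*s + 24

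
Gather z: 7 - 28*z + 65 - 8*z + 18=90 - 36*z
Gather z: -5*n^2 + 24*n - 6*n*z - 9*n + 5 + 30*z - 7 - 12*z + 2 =-5*n^2 + 15*n + z*(18 - 6*n)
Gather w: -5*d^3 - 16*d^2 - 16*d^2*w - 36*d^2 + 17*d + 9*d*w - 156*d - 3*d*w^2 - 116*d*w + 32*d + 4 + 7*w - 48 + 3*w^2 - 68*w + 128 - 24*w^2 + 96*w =-5*d^3 - 52*d^2 - 107*d + w^2*(-3*d - 21) + w*(-16*d^2 - 107*d + 35) + 84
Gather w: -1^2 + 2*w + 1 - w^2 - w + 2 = -w^2 + w + 2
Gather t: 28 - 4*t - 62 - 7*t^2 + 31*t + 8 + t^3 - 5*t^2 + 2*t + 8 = t^3 - 12*t^2 + 29*t - 18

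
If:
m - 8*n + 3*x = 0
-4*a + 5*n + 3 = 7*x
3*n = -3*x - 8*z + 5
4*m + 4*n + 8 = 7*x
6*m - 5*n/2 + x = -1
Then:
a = -1907/2020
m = -96/505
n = 234/505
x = 656/505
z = -29/808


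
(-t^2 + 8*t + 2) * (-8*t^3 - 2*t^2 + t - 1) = 8*t^5 - 62*t^4 - 33*t^3 + 5*t^2 - 6*t - 2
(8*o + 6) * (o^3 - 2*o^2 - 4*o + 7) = 8*o^4 - 10*o^3 - 44*o^2 + 32*o + 42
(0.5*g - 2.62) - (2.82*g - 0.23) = -2.32*g - 2.39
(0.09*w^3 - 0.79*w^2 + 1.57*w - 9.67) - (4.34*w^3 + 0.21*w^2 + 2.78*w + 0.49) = -4.25*w^3 - 1.0*w^2 - 1.21*w - 10.16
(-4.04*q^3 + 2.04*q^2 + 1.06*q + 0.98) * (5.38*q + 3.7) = -21.7352*q^4 - 3.9728*q^3 + 13.2508*q^2 + 9.1944*q + 3.626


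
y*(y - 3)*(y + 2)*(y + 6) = y^4 + 5*y^3 - 12*y^2 - 36*y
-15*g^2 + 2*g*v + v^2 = (-3*g + v)*(5*g + v)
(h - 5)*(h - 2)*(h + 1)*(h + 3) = h^4 - 3*h^3 - 15*h^2 + 19*h + 30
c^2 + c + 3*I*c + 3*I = (c + 1)*(c + 3*I)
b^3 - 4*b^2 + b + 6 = (b - 3)*(b - 2)*(b + 1)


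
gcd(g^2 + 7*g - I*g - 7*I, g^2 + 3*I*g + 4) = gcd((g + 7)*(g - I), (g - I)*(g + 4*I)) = g - I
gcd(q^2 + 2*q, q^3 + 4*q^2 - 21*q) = q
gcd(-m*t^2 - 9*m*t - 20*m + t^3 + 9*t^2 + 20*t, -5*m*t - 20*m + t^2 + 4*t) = t + 4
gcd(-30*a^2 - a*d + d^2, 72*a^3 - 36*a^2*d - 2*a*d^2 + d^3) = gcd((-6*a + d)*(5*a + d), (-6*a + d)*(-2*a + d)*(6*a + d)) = 6*a - d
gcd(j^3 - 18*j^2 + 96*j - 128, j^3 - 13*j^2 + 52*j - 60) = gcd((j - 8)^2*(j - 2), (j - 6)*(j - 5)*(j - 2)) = j - 2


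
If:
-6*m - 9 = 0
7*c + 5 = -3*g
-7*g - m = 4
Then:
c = -55/98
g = -5/14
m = -3/2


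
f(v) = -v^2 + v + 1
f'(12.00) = -23.00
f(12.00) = -131.00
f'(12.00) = -23.00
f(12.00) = -131.00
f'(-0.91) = 2.82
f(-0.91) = -0.74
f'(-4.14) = 9.28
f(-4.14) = -20.28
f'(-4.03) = 9.06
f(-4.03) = -19.27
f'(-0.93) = 2.86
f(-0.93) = -0.79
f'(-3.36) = 7.72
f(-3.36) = -13.65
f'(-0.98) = 2.96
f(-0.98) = -0.94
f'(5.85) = -10.70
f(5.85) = -27.37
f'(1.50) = -2.00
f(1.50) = 0.25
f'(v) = 1 - 2*v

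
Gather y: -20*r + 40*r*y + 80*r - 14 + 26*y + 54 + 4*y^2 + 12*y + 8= 60*r + 4*y^2 + y*(40*r + 38) + 48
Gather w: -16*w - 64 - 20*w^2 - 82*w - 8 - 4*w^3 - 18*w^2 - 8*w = -4*w^3 - 38*w^2 - 106*w - 72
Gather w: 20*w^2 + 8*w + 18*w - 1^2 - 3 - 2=20*w^2 + 26*w - 6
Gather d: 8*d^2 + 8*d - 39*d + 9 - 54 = 8*d^2 - 31*d - 45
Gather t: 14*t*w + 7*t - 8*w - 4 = t*(14*w + 7) - 8*w - 4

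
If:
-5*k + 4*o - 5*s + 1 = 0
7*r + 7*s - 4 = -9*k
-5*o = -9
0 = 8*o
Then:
No Solution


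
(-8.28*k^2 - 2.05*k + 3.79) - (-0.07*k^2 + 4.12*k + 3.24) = -8.21*k^2 - 6.17*k + 0.55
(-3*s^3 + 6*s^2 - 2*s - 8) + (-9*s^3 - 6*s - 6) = -12*s^3 + 6*s^2 - 8*s - 14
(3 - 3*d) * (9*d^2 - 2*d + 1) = -27*d^3 + 33*d^2 - 9*d + 3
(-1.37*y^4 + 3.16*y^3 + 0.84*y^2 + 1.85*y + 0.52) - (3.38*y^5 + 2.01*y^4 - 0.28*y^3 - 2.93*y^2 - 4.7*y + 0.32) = -3.38*y^5 - 3.38*y^4 + 3.44*y^3 + 3.77*y^2 + 6.55*y + 0.2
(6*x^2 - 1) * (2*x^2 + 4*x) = 12*x^4 + 24*x^3 - 2*x^2 - 4*x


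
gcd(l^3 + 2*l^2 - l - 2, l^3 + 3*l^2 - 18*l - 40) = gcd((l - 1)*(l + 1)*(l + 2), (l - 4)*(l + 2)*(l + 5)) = l + 2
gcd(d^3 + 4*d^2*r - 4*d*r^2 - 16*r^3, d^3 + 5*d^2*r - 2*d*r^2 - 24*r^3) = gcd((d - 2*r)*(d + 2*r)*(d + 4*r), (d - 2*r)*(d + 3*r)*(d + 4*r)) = -d^2 - 2*d*r + 8*r^2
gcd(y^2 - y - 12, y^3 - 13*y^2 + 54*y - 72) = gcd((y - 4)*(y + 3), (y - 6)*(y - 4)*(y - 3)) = y - 4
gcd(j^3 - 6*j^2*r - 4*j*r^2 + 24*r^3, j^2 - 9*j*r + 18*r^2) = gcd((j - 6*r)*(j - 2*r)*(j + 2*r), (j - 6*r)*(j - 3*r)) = -j + 6*r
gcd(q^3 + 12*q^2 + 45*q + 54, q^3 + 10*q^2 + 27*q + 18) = q^2 + 9*q + 18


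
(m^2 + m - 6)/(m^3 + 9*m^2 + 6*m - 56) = (m + 3)/(m^2 + 11*m + 28)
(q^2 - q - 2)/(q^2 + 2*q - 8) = (q + 1)/(q + 4)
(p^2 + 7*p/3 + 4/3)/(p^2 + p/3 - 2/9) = 3*(3*p^2 + 7*p + 4)/(9*p^2 + 3*p - 2)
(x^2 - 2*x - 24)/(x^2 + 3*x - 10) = (x^2 - 2*x - 24)/(x^2 + 3*x - 10)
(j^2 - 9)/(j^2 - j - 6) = (j + 3)/(j + 2)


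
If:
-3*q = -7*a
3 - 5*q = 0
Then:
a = 9/35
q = 3/5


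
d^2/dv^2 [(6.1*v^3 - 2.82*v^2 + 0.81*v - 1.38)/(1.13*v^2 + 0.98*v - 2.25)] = (1.4210854715202e-14*v^4 + 51.049694*v^3 - 134.294832*v^2 + 188.474778*v - 34.648404)/(1.442897*v^6 + 3.754086*v^5 - 5.363319*v^4 - 14.008708*v^3 + 10.679175*v^2 + 14.88375*v - 11.390625)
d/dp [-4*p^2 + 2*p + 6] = 2 - 8*p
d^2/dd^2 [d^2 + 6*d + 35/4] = 2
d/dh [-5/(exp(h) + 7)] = 5*exp(h)/(exp(h) + 7)^2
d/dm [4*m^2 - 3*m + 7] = 8*m - 3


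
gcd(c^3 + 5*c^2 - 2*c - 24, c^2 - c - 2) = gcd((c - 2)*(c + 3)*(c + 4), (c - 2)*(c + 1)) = c - 2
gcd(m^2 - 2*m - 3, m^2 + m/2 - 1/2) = m + 1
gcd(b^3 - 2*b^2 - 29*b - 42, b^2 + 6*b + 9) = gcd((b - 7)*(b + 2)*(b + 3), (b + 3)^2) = b + 3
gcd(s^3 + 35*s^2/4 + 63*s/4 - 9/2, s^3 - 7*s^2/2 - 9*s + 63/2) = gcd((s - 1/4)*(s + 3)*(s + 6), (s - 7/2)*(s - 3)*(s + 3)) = s + 3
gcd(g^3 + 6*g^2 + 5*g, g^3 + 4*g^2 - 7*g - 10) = g^2 + 6*g + 5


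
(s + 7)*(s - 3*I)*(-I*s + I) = -I*s^3 - 3*s^2 - 6*I*s^2 - 18*s + 7*I*s + 21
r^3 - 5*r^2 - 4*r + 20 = (r - 5)*(r - 2)*(r + 2)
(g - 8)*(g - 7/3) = g^2 - 31*g/3 + 56/3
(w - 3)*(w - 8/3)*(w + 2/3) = w^3 - 5*w^2 + 38*w/9 + 16/3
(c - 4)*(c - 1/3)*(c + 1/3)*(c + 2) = c^4 - 2*c^3 - 73*c^2/9 + 2*c/9 + 8/9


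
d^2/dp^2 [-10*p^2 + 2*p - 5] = -20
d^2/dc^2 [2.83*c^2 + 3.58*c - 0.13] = 5.66000000000000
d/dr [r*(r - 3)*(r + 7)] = 3*r^2 + 8*r - 21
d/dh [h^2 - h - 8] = 2*h - 1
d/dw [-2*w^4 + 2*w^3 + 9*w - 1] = -8*w^3 + 6*w^2 + 9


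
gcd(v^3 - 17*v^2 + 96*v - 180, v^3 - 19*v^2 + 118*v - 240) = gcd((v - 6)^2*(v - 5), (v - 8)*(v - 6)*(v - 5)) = v^2 - 11*v + 30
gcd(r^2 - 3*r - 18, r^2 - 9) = r + 3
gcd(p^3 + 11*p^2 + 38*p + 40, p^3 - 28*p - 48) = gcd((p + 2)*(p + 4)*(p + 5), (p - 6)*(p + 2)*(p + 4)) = p^2 + 6*p + 8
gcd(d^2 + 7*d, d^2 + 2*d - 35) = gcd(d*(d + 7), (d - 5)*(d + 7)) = d + 7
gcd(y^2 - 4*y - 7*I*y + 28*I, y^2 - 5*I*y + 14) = y - 7*I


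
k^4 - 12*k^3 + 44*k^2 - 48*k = k*(k - 6)*(k - 4)*(k - 2)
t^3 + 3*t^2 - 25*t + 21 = (t - 3)*(t - 1)*(t + 7)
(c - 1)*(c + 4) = c^2 + 3*c - 4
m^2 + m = m*(m + 1)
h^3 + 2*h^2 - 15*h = h*(h - 3)*(h + 5)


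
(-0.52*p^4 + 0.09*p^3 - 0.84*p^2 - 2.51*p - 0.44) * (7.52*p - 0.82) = -3.9104*p^5 + 1.1032*p^4 - 6.3906*p^3 - 18.1864*p^2 - 1.2506*p + 0.3608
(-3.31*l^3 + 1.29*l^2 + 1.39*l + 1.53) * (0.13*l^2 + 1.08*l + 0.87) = -0.4303*l^5 - 3.4071*l^4 - 1.3058*l^3 + 2.8224*l^2 + 2.8617*l + 1.3311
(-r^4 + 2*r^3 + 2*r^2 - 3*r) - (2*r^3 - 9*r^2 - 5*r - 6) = -r^4 + 11*r^2 + 2*r + 6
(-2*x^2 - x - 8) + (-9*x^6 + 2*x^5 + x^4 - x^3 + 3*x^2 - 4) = -9*x^6 + 2*x^5 + x^4 - x^3 + x^2 - x - 12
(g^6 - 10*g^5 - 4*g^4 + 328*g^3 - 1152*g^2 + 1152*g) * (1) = g^6 - 10*g^5 - 4*g^4 + 328*g^3 - 1152*g^2 + 1152*g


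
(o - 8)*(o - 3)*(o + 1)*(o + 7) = o^4 - 3*o^3 - 57*o^2 + 115*o + 168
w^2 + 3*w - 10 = (w - 2)*(w + 5)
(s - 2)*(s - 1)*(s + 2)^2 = s^4 + s^3 - 6*s^2 - 4*s + 8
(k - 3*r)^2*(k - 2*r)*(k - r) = k^4 - 9*k^3*r + 29*k^2*r^2 - 39*k*r^3 + 18*r^4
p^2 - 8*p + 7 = (p - 7)*(p - 1)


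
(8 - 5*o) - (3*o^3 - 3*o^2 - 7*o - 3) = -3*o^3 + 3*o^2 + 2*o + 11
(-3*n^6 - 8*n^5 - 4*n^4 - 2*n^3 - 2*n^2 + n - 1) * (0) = 0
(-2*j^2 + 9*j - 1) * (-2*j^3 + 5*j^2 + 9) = 4*j^5 - 28*j^4 + 47*j^3 - 23*j^2 + 81*j - 9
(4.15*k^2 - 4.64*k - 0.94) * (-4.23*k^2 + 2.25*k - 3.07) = -17.5545*k^4 + 28.9647*k^3 - 19.2043*k^2 + 12.1298*k + 2.8858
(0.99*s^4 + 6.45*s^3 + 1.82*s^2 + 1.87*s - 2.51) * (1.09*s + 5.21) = 1.0791*s^5 + 12.1884*s^4 + 35.5883*s^3 + 11.5205*s^2 + 7.0068*s - 13.0771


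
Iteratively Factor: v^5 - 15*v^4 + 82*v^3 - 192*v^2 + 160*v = (v)*(v^4 - 15*v^3 + 82*v^2 - 192*v + 160) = v*(v - 5)*(v^3 - 10*v^2 + 32*v - 32) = v*(v - 5)*(v - 4)*(v^2 - 6*v + 8) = v*(v - 5)*(v - 4)^2*(v - 2)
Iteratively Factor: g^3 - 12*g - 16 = (g - 4)*(g^2 + 4*g + 4) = (g - 4)*(g + 2)*(g + 2)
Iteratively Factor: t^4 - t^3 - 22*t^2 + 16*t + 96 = (t + 4)*(t^3 - 5*t^2 - 2*t + 24) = (t - 3)*(t + 4)*(t^2 - 2*t - 8) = (t - 4)*(t - 3)*(t + 4)*(t + 2)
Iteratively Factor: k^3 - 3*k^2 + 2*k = (k - 2)*(k^2 - k) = k*(k - 2)*(k - 1)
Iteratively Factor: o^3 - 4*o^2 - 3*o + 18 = (o - 3)*(o^2 - o - 6) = (o - 3)*(o + 2)*(o - 3)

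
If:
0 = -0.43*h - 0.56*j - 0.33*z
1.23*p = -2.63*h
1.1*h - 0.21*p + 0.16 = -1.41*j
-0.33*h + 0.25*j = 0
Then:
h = -0.05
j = -0.06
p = 0.10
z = 0.17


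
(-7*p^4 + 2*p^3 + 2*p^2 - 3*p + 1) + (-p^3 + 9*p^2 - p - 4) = -7*p^4 + p^3 + 11*p^2 - 4*p - 3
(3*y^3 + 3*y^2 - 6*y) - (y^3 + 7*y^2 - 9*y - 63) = 2*y^3 - 4*y^2 + 3*y + 63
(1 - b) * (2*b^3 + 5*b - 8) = -2*b^4 + 2*b^3 - 5*b^2 + 13*b - 8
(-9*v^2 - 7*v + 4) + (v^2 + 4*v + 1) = -8*v^2 - 3*v + 5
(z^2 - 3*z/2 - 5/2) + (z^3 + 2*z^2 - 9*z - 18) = z^3 + 3*z^2 - 21*z/2 - 41/2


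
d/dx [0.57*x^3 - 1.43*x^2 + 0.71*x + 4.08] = 1.71*x^2 - 2.86*x + 0.71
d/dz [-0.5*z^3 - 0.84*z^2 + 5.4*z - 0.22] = -1.5*z^2 - 1.68*z + 5.4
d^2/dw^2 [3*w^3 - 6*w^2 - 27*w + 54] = 18*w - 12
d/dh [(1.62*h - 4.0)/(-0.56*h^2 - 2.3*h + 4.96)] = (0.9072*h^2 - 4.48*h - 1.1648)/(0.3136*h^4 + 2.576*h^3 - 0.265200000000001*h^2 - 22.816*h + 24.6016)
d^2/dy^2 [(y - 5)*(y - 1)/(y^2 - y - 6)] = 2*(-5*y^3 + 33*y^2 - 123*y + 107)/(y^6 - 3*y^5 - 15*y^4 + 35*y^3 + 90*y^2 - 108*y - 216)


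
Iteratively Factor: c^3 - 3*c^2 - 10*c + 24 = (c + 3)*(c^2 - 6*c + 8) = (c - 2)*(c + 3)*(c - 4)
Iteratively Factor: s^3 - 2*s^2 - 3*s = (s)*(s^2 - 2*s - 3) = s*(s - 3)*(s + 1)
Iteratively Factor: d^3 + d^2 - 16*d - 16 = (d + 1)*(d^2 - 16) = (d - 4)*(d + 1)*(d + 4)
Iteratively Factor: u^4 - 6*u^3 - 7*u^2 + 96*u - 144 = (u + 4)*(u^3 - 10*u^2 + 33*u - 36) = (u - 3)*(u + 4)*(u^2 - 7*u + 12) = (u - 3)^2*(u + 4)*(u - 4)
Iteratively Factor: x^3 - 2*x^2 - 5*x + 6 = (x + 2)*(x^2 - 4*x + 3) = (x - 3)*(x + 2)*(x - 1)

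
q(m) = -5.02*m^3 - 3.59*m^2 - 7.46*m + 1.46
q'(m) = -15.06*m^2 - 7.18*m - 7.46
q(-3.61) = 217.78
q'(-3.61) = -177.80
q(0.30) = -1.24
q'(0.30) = -10.97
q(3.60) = -306.14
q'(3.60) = -228.49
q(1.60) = -40.23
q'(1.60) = -57.50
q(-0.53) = 5.15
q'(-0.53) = -7.88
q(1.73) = -48.18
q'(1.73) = -64.95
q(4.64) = -611.93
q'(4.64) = -365.01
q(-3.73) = 239.85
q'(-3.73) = -190.21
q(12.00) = -9279.58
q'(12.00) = -2262.26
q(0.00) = 1.46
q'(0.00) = -7.46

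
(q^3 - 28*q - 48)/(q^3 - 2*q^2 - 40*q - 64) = (q - 6)/(q - 8)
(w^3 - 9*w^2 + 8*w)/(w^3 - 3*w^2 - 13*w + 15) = w*(w - 8)/(w^2 - 2*w - 15)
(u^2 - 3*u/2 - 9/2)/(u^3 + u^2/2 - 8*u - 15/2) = (2*u + 3)/(2*u^2 + 7*u + 5)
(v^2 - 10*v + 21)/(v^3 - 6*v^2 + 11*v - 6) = (v - 7)/(v^2 - 3*v + 2)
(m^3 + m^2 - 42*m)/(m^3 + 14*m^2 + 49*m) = (m - 6)/(m + 7)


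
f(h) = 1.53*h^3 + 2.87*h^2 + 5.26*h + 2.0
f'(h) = 4.59*h^2 + 5.74*h + 5.26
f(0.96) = 11.05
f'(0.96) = 15.00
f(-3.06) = -31.06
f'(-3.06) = 30.67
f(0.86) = 9.62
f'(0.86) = 13.59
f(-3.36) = -41.31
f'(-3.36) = 37.79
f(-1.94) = -8.57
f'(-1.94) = 11.40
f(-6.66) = -357.71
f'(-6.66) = 170.62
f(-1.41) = -4.00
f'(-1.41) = 6.29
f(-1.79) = -6.99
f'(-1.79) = 9.69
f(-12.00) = -2291.68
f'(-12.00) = 597.34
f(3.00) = 84.92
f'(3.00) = 63.79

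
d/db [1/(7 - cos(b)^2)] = -4*sin(2*b)/(cos(2*b) - 13)^2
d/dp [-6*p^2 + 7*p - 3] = 7 - 12*p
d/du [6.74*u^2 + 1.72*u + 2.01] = 13.48*u + 1.72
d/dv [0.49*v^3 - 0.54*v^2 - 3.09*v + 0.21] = 1.47*v^2 - 1.08*v - 3.09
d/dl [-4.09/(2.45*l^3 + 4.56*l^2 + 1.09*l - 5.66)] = (30.0615*l^2 + 37.3008*l + 4.4581)/(2.45*l^3 + 4.56*l^2 + 1.09*l - 5.66)^2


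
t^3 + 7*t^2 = t^2*(t + 7)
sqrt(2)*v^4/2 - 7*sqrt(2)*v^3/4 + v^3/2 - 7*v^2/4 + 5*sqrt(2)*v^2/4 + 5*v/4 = v*(v - 5/2)*(v - 1)*(sqrt(2)*v/2 + 1/2)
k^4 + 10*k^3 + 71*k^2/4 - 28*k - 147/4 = (k - 3/2)*(k + 1)*(k + 7/2)*(k + 7)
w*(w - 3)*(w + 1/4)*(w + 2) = w^4 - 3*w^3/4 - 25*w^2/4 - 3*w/2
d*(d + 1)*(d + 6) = d^3 + 7*d^2 + 6*d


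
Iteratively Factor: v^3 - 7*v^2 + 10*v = (v - 5)*(v^2 - 2*v) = (v - 5)*(v - 2)*(v)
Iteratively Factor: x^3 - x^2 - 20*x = (x + 4)*(x^2 - 5*x) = x*(x + 4)*(x - 5)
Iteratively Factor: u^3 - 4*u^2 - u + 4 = (u + 1)*(u^2 - 5*u + 4) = (u - 1)*(u + 1)*(u - 4)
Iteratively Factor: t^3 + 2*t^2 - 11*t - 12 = (t - 3)*(t^2 + 5*t + 4) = (t - 3)*(t + 4)*(t + 1)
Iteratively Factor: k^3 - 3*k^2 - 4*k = (k)*(k^2 - 3*k - 4) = k*(k - 4)*(k + 1)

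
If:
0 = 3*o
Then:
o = 0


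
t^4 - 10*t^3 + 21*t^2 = t^2*(t - 7)*(t - 3)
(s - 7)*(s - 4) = s^2 - 11*s + 28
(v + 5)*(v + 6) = v^2 + 11*v + 30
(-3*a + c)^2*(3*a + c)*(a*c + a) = 27*a^4*c + 27*a^4 - 9*a^3*c^2 - 9*a^3*c - 3*a^2*c^3 - 3*a^2*c^2 + a*c^4 + a*c^3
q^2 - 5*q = q*(q - 5)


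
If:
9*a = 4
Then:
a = 4/9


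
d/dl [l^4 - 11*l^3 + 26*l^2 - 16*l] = 4*l^3 - 33*l^2 + 52*l - 16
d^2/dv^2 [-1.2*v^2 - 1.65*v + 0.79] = -2.40000000000000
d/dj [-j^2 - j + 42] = -2*j - 1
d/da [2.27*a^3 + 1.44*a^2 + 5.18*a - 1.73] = 6.81*a^2 + 2.88*a + 5.18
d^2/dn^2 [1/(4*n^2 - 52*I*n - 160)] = (n^2 - 13*I*n - (2*n - 13*I)^2 - 40)/(2*(-n^2 + 13*I*n + 40)^3)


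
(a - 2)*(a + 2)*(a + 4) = a^3 + 4*a^2 - 4*a - 16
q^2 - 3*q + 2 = (q - 2)*(q - 1)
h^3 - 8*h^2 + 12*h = h*(h - 6)*(h - 2)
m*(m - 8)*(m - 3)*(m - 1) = m^4 - 12*m^3 + 35*m^2 - 24*m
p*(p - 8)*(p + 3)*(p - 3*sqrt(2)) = p^4 - 5*p^3 - 3*sqrt(2)*p^3 - 24*p^2 + 15*sqrt(2)*p^2 + 72*sqrt(2)*p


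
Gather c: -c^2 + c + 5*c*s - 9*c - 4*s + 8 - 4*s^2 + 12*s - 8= -c^2 + c*(5*s - 8) - 4*s^2 + 8*s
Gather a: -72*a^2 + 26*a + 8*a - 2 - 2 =-72*a^2 + 34*a - 4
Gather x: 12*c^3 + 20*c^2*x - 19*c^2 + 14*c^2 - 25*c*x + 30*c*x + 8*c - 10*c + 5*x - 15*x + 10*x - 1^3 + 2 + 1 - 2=12*c^3 - 5*c^2 - 2*c + x*(20*c^2 + 5*c)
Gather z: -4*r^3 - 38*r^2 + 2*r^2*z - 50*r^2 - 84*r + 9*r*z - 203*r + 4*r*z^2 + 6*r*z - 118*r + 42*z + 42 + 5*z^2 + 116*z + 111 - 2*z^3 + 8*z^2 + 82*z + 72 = -4*r^3 - 88*r^2 - 405*r - 2*z^3 + z^2*(4*r + 13) + z*(2*r^2 + 15*r + 240) + 225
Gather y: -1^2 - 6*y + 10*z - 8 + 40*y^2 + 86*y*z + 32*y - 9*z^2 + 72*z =40*y^2 + y*(86*z + 26) - 9*z^2 + 82*z - 9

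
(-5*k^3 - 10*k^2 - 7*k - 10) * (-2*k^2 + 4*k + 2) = 10*k^5 - 36*k^3 - 28*k^2 - 54*k - 20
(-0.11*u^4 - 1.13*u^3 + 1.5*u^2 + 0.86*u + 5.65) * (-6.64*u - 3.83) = 0.7304*u^5 + 7.9245*u^4 - 5.6321*u^3 - 11.4554*u^2 - 40.8098*u - 21.6395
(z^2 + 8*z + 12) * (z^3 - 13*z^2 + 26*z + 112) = z^5 - 5*z^4 - 66*z^3 + 164*z^2 + 1208*z + 1344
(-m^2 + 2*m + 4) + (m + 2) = -m^2 + 3*m + 6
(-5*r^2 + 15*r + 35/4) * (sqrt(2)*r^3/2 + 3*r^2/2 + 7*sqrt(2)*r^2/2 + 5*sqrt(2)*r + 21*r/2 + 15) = -5*sqrt(2)*r^5/2 - 10*sqrt(2)*r^4 - 15*r^4/2 - 30*r^3 + 255*sqrt(2)*r^3/8 + 765*r^2/8 + 845*sqrt(2)*r^2/8 + 175*sqrt(2)*r/4 + 2535*r/8 + 525/4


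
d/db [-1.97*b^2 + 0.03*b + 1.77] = 0.03 - 3.94*b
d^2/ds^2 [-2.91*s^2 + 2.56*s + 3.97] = -5.82000000000000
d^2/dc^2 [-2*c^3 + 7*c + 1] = -12*c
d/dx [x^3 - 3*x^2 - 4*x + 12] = 3*x^2 - 6*x - 4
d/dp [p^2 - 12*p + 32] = 2*p - 12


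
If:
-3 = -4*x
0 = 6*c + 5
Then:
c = -5/6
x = 3/4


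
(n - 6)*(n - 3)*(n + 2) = n^3 - 7*n^2 + 36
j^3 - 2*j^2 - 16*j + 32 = (j - 4)*(j - 2)*(j + 4)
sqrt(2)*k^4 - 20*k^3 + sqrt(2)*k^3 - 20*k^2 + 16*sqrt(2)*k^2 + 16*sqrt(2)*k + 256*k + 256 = (k - 8*sqrt(2))*(k - 4*sqrt(2))*(k + 2*sqrt(2))*(sqrt(2)*k + sqrt(2))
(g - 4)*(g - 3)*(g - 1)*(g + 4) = g^4 - 4*g^3 - 13*g^2 + 64*g - 48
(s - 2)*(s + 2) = s^2 - 4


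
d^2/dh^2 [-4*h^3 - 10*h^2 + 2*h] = -24*h - 20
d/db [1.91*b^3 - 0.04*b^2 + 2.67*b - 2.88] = 5.73*b^2 - 0.08*b + 2.67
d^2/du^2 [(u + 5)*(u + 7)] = 2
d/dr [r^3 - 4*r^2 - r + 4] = 3*r^2 - 8*r - 1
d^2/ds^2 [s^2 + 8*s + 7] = 2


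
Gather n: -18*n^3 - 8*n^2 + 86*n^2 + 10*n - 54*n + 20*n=-18*n^3 + 78*n^2 - 24*n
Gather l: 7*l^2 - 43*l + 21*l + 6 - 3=7*l^2 - 22*l + 3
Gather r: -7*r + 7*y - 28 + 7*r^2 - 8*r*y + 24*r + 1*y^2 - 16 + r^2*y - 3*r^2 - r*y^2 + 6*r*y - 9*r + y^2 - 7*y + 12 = r^2*(y + 4) + r*(-y^2 - 2*y + 8) + 2*y^2 - 32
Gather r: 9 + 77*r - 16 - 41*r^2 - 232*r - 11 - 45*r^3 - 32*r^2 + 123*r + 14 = -45*r^3 - 73*r^2 - 32*r - 4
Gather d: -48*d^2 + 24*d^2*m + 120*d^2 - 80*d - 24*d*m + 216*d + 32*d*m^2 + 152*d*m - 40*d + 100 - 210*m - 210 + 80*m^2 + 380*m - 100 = d^2*(24*m + 72) + d*(32*m^2 + 128*m + 96) + 80*m^2 + 170*m - 210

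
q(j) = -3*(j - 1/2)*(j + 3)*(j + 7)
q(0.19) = 21.33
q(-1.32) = 52.10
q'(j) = -3*(j - 1/2)*(j + 3) - 3*(j - 1/2)*(j + 7) - 3*(j + 3)*(j + 7)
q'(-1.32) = 11.56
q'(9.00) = -1290.00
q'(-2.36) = 36.39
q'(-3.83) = 38.29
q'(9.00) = -1290.00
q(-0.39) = 46.06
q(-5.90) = -61.25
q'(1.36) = -142.17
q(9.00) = -4896.00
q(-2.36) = 25.48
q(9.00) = -4896.00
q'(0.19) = -59.15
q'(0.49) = -78.09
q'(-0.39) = -27.14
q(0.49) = 0.78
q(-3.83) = -34.18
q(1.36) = -94.04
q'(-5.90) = -24.99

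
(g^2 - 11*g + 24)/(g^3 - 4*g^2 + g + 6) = (g - 8)/(g^2 - g - 2)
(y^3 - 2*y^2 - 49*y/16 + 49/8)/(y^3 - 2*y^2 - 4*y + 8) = (y^2 - 49/16)/(y^2 - 4)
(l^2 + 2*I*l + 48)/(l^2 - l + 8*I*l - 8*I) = (l - 6*I)/(l - 1)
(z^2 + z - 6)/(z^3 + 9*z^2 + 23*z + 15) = (z - 2)/(z^2 + 6*z + 5)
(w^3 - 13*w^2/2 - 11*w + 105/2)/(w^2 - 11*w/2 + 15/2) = (w^2 - 4*w - 21)/(w - 3)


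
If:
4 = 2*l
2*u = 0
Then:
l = 2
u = 0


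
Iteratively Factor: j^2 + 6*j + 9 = (j + 3)*(j + 3)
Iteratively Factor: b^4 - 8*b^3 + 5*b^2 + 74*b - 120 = (b - 2)*(b^3 - 6*b^2 - 7*b + 60) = (b - 5)*(b - 2)*(b^2 - b - 12) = (b - 5)*(b - 2)*(b + 3)*(b - 4)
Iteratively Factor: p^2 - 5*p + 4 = (p - 1)*(p - 4)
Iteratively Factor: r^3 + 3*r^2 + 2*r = (r + 2)*(r^2 + r) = (r + 1)*(r + 2)*(r)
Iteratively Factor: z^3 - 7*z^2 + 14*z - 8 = (z - 2)*(z^2 - 5*z + 4) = (z - 4)*(z - 2)*(z - 1)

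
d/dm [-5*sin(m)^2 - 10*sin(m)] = -10*(sin(m) + 1)*cos(m)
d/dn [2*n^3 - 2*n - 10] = 6*n^2 - 2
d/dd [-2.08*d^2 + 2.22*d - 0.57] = 2.22 - 4.16*d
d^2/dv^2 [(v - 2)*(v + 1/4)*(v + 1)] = 6*v - 3/2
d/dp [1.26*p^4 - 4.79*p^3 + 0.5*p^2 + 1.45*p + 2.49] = 5.04*p^3 - 14.37*p^2 + 1.0*p + 1.45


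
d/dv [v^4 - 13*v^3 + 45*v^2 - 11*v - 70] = 4*v^3 - 39*v^2 + 90*v - 11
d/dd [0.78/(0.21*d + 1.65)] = -0.1638/(0.21*d + 1.65)^2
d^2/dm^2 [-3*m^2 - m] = -6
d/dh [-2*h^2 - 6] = -4*h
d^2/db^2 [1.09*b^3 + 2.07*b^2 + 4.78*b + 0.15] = 6.54*b + 4.14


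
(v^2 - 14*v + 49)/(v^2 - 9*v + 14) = (v - 7)/(v - 2)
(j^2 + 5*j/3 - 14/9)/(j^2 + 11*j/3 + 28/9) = (3*j - 2)/(3*j + 4)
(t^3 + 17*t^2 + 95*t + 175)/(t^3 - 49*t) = (t^2 + 10*t + 25)/(t*(t - 7))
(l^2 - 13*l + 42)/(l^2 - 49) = (l - 6)/(l + 7)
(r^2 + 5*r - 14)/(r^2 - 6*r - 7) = (-r^2 - 5*r + 14)/(-r^2 + 6*r + 7)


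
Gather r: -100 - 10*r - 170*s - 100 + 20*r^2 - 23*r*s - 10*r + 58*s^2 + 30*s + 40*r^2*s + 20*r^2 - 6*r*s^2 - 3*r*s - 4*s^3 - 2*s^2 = r^2*(40*s + 40) + r*(-6*s^2 - 26*s - 20) - 4*s^3 + 56*s^2 - 140*s - 200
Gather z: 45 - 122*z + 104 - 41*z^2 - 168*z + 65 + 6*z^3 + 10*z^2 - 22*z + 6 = 6*z^3 - 31*z^2 - 312*z + 220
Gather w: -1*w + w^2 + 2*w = w^2 + w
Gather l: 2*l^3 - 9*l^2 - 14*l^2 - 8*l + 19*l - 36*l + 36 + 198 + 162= 2*l^3 - 23*l^2 - 25*l + 396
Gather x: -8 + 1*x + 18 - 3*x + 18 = 28 - 2*x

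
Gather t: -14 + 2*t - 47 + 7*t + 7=9*t - 54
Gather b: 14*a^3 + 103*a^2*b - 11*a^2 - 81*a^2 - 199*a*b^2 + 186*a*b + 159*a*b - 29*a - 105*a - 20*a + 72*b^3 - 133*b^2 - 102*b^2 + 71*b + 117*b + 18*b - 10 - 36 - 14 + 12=14*a^3 - 92*a^2 - 154*a + 72*b^3 + b^2*(-199*a - 235) + b*(103*a^2 + 345*a + 206) - 48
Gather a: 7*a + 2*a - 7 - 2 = 9*a - 9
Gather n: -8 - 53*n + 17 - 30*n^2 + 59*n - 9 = -30*n^2 + 6*n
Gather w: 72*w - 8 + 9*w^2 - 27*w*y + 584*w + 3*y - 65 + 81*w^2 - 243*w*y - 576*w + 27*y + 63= 90*w^2 + w*(80 - 270*y) + 30*y - 10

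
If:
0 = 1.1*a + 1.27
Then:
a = -1.15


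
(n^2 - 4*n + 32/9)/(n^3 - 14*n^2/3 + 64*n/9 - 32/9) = (3*n - 8)/(3*n^2 - 10*n + 8)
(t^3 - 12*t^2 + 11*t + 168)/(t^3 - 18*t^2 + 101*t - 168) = (t + 3)/(t - 3)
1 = 1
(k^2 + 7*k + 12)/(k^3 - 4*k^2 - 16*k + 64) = (k + 3)/(k^2 - 8*k + 16)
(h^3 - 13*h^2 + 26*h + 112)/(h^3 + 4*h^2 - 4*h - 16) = (h^2 - 15*h + 56)/(h^2 + 2*h - 8)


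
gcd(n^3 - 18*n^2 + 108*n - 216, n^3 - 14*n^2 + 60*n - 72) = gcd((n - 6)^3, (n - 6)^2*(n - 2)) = n^2 - 12*n + 36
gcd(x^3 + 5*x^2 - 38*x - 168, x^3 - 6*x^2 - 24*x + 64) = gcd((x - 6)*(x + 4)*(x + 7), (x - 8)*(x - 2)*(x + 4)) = x + 4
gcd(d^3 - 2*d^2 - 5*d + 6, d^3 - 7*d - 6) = d^2 - d - 6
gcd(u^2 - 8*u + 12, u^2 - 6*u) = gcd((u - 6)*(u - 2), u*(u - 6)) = u - 6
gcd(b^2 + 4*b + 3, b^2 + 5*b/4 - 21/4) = b + 3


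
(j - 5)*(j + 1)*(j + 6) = j^3 + 2*j^2 - 29*j - 30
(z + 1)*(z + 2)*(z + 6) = z^3 + 9*z^2 + 20*z + 12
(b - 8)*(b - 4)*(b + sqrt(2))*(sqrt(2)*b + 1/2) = sqrt(2)*b^4 - 12*sqrt(2)*b^3 + 5*b^3/2 - 30*b^2 + 65*sqrt(2)*b^2/2 - 6*sqrt(2)*b + 80*b + 16*sqrt(2)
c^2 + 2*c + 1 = (c + 1)^2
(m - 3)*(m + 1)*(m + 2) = m^3 - 7*m - 6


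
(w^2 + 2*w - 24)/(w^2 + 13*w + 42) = (w - 4)/(w + 7)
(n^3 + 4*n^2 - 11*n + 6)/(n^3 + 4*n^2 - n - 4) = (n^2 + 5*n - 6)/(n^2 + 5*n + 4)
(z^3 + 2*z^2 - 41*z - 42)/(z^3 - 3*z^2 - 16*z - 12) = (z + 7)/(z + 2)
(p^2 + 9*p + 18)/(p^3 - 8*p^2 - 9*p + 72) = (p + 6)/(p^2 - 11*p + 24)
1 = 1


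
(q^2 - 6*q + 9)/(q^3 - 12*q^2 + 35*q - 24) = (q - 3)/(q^2 - 9*q + 8)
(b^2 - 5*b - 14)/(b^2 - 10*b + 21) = (b + 2)/(b - 3)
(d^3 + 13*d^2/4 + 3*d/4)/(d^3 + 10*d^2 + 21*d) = (d + 1/4)/(d + 7)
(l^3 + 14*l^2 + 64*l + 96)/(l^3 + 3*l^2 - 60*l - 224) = (l^2 + 10*l + 24)/(l^2 - l - 56)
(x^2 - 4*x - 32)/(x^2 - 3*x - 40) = (x + 4)/(x + 5)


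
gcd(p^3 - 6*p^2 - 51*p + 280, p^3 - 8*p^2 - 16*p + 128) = p - 8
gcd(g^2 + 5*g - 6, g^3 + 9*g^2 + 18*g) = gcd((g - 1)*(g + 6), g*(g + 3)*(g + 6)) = g + 6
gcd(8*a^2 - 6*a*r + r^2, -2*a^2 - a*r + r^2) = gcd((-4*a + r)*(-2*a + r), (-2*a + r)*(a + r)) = -2*a + r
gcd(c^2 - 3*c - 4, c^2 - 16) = c - 4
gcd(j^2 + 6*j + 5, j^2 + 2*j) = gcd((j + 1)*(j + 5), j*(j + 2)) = 1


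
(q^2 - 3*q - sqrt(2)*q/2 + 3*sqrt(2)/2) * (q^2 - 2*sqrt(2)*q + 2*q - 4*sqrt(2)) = q^4 - 5*sqrt(2)*q^3/2 - q^3 - 4*q^2 + 5*sqrt(2)*q^2/2 - 2*q + 15*sqrt(2)*q - 12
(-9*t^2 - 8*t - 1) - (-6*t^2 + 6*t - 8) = -3*t^2 - 14*t + 7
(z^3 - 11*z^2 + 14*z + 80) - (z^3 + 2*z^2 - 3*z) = -13*z^2 + 17*z + 80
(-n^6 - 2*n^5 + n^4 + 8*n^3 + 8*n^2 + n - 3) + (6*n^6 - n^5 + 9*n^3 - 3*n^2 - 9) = 5*n^6 - 3*n^5 + n^4 + 17*n^3 + 5*n^2 + n - 12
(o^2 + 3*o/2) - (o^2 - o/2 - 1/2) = 2*o + 1/2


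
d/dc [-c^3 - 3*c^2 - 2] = 3*c*(-c - 2)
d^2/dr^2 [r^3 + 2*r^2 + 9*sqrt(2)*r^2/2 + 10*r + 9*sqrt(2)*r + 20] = 6*r + 4 + 9*sqrt(2)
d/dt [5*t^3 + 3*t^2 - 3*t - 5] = 15*t^2 + 6*t - 3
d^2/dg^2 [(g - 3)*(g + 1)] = 2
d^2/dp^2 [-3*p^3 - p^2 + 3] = -18*p - 2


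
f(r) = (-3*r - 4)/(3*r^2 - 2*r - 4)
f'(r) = (2 - 6*r)*(-3*r - 4)/(3*r^2 - 2*r - 4)^2 - 3/(3*r^2 - 2*r - 4)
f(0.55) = 1.35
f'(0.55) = 1.13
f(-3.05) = 0.17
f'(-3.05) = 0.02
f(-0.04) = 0.99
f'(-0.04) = 0.20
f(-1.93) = 0.16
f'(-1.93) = -0.07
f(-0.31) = 0.99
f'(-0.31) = -0.27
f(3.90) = -0.46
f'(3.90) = 0.20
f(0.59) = 1.40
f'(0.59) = 1.24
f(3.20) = -0.67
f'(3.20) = 0.42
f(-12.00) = 0.07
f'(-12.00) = 0.00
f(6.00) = -0.24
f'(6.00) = 0.06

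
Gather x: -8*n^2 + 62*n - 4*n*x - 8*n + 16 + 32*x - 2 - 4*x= -8*n^2 + 54*n + x*(28 - 4*n) + 14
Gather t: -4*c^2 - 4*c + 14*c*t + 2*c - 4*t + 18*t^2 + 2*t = -4*c^2 - 2*c + 18*t^2 + t*(14*c - 2)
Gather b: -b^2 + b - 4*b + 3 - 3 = -b^2 - 3*b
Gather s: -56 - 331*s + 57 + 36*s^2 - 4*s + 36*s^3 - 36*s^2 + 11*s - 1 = 36*s^3 - 324*s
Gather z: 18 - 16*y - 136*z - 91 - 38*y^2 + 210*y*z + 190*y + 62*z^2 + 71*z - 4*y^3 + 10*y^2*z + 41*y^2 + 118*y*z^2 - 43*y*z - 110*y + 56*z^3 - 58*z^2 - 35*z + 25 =-4*y^3 + 3*y^2 + 64*y + 56*z^3 + z^2*(118*y + 4) + z*(10*y^2 + 167*y - 100) - 48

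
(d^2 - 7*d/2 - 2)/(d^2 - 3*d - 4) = (d + 1/2)/(d + 1)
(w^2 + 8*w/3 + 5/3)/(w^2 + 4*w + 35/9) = 3*(w + 1)/(3*w + 7)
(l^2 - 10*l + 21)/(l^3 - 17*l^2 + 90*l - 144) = (l - 7)/(l^2 - 14*l + 48)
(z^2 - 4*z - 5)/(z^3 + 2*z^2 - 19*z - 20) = (z - 5)/(z^2 + z - 20)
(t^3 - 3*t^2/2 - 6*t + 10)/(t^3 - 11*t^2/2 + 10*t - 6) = (2*t + 5)/(2*t - 3)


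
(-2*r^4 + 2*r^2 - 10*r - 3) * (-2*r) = 4*r^5 - 4*r^3 + 20*r^2 + 6*r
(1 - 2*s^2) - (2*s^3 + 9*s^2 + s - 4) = -2*s^3 - 11*s^2 - s + 5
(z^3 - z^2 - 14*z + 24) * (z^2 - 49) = z^5 - z^4 - 63*z^3 + 73*z^2 + 686*z - 1176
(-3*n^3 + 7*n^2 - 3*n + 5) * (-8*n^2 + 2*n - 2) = 24*n^5 - 62*n^4 + 44*n^3 - 60*n^2 + 16*n - 10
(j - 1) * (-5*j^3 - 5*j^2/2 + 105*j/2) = -5*j^4 + 5*j^3/2 + 55*j^2 - 105*j/2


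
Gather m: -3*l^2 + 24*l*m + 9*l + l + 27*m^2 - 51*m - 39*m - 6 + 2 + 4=-3*l^2 + 10*l + 27*m^2 + m*(24*l - 90)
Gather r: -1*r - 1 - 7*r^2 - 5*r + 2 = -7*r^2 - 6*r + 1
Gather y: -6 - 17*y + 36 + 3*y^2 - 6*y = 3*y^2 - 23*y + 30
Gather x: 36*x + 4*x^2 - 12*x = 4*x^2 + 24*x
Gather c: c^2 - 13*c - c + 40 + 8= c^2 - 14*c + 48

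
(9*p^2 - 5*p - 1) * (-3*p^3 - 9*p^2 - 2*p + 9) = -27*p^5 - 66*p^4 + 30*p^3 + 100*p^2 - 43*p - 9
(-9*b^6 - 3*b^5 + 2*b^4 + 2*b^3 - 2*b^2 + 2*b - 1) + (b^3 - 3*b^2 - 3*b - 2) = -9*b^6 - 3*b^5 + 2*b^4 + 3*b^3 - 5*b^2 - b - 3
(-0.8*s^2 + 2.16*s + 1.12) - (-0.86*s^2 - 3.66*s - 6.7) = 0.0599999999999999*s^2 + 5.82*s + 7.82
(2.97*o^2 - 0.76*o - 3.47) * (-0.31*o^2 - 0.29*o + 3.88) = -0.9207*o^4 - 0.6257*o^3 + 12.8197*o^2 - 1.9425*o - 13.4636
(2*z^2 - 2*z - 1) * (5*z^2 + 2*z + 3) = 10*z^4 - 6*z^3 - 3*z^2 - 8*z - 3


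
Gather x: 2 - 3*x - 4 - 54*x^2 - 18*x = -54*x^2 - 21*x - 2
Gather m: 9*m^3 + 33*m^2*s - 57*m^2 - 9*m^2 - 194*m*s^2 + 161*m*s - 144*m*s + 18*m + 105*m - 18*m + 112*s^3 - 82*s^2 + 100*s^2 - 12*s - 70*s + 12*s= 9*m^3 + m^2*(33*s - 66) + m*(-194*s^2 + 17*s + 105) + 112*s^3 + 18*s^2 - 70*s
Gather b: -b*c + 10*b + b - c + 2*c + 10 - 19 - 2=b*(11 - c) + c - 11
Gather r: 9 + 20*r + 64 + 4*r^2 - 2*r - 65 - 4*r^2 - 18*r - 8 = 0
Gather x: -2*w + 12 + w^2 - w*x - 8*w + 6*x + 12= w^2 - 10*w + x*(6 - w) + 24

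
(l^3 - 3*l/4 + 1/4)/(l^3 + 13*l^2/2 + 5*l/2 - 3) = (l - 1/2)/(l + 6)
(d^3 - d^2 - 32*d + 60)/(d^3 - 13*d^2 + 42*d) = (d^3 - d^2 - 32*d + 60)/(d*(d^2 - 13*d + 42))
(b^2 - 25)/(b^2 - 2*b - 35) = (b - 5)/(b - 7)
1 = 1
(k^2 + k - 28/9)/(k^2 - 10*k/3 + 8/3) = (k + 7/3)/(k - 2)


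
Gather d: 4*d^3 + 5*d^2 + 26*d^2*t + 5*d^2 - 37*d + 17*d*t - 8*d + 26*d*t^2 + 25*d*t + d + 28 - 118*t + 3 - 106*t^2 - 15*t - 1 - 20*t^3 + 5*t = 4*d^3 + d^2*(26*t + 10) + d*(26*t^2 + 42*t - 44) - 20*t^3 - 106*t^2 - 128*t + 30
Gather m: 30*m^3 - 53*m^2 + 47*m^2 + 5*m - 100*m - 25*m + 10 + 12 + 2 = 30*m^3 - 6*m^2 - 120*m + 24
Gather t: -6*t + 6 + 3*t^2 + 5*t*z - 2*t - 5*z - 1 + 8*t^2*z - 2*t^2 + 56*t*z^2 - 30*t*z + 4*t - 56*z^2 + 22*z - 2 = t^2*(8*z + 1) + t*(56*z^2 - 25*z - 4) - 56*z^2 + 17*z + 3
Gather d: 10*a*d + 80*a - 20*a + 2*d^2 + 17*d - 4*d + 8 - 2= 60*a + 2*d^2 + d*(10*a + 13) + 6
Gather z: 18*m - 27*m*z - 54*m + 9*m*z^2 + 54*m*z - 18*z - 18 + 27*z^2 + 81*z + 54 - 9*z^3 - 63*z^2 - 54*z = -36*m - 9*z^3 + z^2*(9*m - 36) + z*(27*m + 9) + 36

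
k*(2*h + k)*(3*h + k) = 6*h^2*k + 5*h*k^2 + k^3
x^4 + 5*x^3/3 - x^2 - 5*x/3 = x*(x - 1)*(x + 1)*(x + 5/3)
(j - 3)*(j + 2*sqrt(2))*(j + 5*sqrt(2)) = j^3 - 3*j^2 + 7*sqrt(2)*j^2 - 21*sqrt(2)*j + 20*j - 60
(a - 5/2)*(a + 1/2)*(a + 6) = a^3 + 4*a^2 - 53*a/4 - 15/2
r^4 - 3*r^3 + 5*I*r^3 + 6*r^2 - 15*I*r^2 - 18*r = r*(r - 3)*(r - I)*(r + 6*I)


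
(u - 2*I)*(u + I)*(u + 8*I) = u^3 + 7*I*u^2 + 10*u + 16*I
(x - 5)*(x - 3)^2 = x^3 - 11*x^2 + 39*x - 45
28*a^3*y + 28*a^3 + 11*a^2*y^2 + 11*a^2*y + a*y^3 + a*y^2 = (4*a + y)*(7*a + y)*(a*y + a)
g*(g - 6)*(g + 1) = g^3 - 5*g^2 - 6*g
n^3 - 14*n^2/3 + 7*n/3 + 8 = (n - 3)*(n - 8/3)*(n + 1)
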